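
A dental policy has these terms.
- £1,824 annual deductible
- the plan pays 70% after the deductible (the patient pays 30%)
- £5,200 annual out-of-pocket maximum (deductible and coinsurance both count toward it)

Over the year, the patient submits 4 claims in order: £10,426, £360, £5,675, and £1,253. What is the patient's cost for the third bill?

Claim 1 — £10,426: £1,824 to deductible, leaving £8,602; patient's 30% is £2,580.60. Cost to patient: £4,404.60. OOP to date £4,404.60.
Claim 2 — £360: deductible met; 30% of £360 = £108. Patient pays £108; OOP now £4,512.60.
Claim 3 — £5,675: deductible already satisfied, so patient's share is 30% × £5,675 = £1,702.50. Adding that to £4,512.60 gives £6,215.10, past the £5,200 cap; patient pays only £5,200 − £4,512.60 = £687.40.

£687.40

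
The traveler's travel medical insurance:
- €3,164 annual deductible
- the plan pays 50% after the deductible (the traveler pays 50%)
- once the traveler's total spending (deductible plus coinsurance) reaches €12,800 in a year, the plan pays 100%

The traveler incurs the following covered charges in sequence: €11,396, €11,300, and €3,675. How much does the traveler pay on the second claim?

€5,520

#1 (€11,396): €3,164 to deductible, leaving €8,232; 50% of €8,232 = €4,116. Traveler pays €7,280; OOP now €7,280.
#2 (€11,300): deductible met; 50% of €11,300 = €5,650. That would push OOP to €12,930, over the €12,800 cap, so traveler pays €12,800 − €7,280 = €5,520.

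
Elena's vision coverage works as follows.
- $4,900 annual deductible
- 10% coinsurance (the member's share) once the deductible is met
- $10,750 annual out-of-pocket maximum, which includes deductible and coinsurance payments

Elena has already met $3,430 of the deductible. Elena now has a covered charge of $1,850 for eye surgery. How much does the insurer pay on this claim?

$342

Remaining deductible: $4,900 − $3,430 = $1,470.
That leaves $1,850 − $1,470 = $380 for coinsurance.
Member's 10% share of $380 is $38.
That puts the member's cost at $1,470 + $38 = $1,508 before any cap.
Total out-of-pocket so far would be $3,430 + $1,508 = $4,938, below the $10,750 cap — no reduction.
Insurer pays the balance: $1,850 − $1,508 = $342.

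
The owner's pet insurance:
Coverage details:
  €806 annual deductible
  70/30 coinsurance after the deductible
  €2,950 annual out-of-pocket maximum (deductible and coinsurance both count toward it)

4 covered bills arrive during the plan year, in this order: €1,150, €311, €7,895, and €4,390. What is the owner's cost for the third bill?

€1,947.50

Claim 1 (€1,150): €806 finishes the deductible; €344 goes to coinsurance; 30% of €344 = €103.20. Cost to owner: €909.20. OOP to date €909.20.
Claim 2 (€311): deductible already satisfied, so owner's share is 30% × €311 = €93.30. Owner pays €93.30; OOP now €1,002.50.
Claim 3 (€7,895): deductible met; 30% of €7,895 = €2,368.50. Adding that to €1,002.50 gives €3,371, past the €2,950 cap; owner pays only €2,950 − €1,002.50 = €1,947.50.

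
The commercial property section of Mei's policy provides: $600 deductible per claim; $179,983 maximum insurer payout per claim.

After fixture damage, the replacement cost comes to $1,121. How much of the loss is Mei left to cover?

After the deductible, $1,121 − $600 = $521 remains.
$521 is within the $179,983 limit, so the insurer pays $521.
Out of pocket: $1,121 − $521 = $600.

$600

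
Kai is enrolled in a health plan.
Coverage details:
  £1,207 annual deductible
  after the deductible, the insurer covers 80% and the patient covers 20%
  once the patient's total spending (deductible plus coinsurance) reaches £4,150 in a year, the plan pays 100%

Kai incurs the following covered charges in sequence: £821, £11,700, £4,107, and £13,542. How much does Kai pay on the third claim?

£680.20

Bill 1, £821: all of it applies to the deductible. Patient owes £821 (running OOP £821).
Bill 2, £11,700: £386 to deductible, leaving £11,314; patient's 20% is £2,262.80. Patient owes £2,648.80 (running OOP £3,469.80).
Bill 3, £4,107: deductible already satisfied, so patient's share is 20% × £4,107 = £821.40. Adding that to £3,469.80 gives £4,291.20, past the £4,150 cap; patient pays only £4,150 − £3,469.80 = £680.20.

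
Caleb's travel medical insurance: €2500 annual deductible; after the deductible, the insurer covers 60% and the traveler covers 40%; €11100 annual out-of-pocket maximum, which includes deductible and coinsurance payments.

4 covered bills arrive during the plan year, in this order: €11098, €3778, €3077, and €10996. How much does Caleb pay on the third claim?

€1230.80

Claim 1 (€11098): €2500 to deductible, leaving €8598; 40% of €8598 = €3439.20. Cost to traveler: €5939.20. OOP to date €5939.20.
Claim 2 (€3778): deductible met; 40% of €3778 = €1511.20. Traveler owes €1511.20 (running OOP €7450.40).
Claim 3 (€3077): deductible met; 40% of €3077 = €1230.80. Cost to traveler: €1230.80. OOP to date €8681.20.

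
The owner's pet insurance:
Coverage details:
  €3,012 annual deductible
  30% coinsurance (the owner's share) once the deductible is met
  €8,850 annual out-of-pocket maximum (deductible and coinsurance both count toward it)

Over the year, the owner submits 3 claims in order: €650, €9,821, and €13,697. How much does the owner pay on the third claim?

€3,600.30

#1 (€650): all of it applies to the deductible. Cost to owner: €650. OOP to date €650.
#2 (€9,821): €2,362 to deductible, leaving €7,459; 30% of €7,459 = €2,237.70. Owner pays €4,599.70; OOP now €5,249.70.
#3 (€13,697): deductible met; 30% of €13,697 = €4,109.10. Adding that to €5,249.70 gives €9,358.80, past the €8,850 cap; owner pays only €8,850 − €5,249.70 = €3,600.30.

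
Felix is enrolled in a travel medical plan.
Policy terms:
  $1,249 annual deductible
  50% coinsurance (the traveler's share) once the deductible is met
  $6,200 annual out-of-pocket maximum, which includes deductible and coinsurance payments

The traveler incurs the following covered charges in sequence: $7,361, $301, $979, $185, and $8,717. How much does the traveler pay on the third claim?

Claim 1 ($7,361): $1,249 finishes the deductible; $6,112 goes to coinsurance; coinsurance $6,112 × 50% = $3,056. Traveler owes $4,305 (running OOP $4,305).
Claim 2 ($301): deductible met; 50% of $301 = $150.50. Cost to traveler: $150.50. OOP to date $4,455.50.
Claim 3 ($979): deductible met; 50% of $979 = $489.50. Traveler owes $489.50 (running OOP $4,945).

$489.50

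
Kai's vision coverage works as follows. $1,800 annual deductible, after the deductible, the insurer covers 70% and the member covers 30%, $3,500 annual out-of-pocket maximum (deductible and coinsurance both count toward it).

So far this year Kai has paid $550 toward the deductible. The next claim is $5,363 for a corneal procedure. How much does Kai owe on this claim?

$2,483.90

Remaining deductible: $1,800 − $550 = $1,250.
The remaining $4,113 (= $5,363 − $1,250) moves to coinsurance.
30% of $4,113 = $1,233.90 falls to the member.
Member responsibility before any cap: $1,250 + $1,233.90 = $2,483.90.
Cumulative spending $550 + $2,483.90 = $3,033.90 stays under the $3,500 maximum.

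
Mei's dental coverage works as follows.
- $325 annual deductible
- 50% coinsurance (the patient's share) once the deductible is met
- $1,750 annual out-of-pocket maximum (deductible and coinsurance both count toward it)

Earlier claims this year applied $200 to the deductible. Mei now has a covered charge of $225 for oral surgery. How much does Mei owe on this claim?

$175

Remaining deductible: $325 − $200 = $125.
After the $125 deductible portion, $225 − $125 = $100 is subject to coinsurance.
50% of $100 = $50 falls to the patient.
That puts the patient's cost at $125 + $50 = $175 before any cap.
Total out-of-pocket so far would be $200 + $175 = $375, below the $1,750 cap — no reduction.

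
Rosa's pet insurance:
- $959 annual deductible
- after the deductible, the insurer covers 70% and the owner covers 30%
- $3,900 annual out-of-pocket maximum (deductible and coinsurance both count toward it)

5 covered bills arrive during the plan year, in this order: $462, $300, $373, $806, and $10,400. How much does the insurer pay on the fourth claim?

#1 ($462): all of it applies to the deductible. Owner pays $462; OOP now $462. Plan pays $462 − $462 = $0.
#2 ($300): all of it applies to the deductible. Owner pays $300; OOP now $762. Plan pays $300 − $300 = $0.
#3 ($373): deductible takes $197, $176 remains; owner's 30% is $52.80. Owner owes $249.80 (running OOP $1,011.80). Insurer: $373 − $249.80 = $123.20.
#4 ($806): deductible met; 30% of $806 = $241.80. Cost to owner: $241.80. OOP to date $1,253.60. Plan pays $806 − $241.80 = $564.20.

$564.20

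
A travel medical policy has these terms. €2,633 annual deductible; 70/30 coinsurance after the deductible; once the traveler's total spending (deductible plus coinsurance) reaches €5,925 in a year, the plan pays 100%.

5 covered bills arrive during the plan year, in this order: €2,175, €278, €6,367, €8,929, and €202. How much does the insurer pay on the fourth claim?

#1 (€2,175): entire amount goes to the deductible. Traveler pays €2,175; OOP now €2,175. Insurer: €2,175 − €2,175 = €0.
#2 (€278): fully absorbed by the deductible. Cost to traveler: €278. OOP to date €2,453. Plan pays €278 − €278 = €0.
#3 (€6,367): deductible takes €180, €6,187 remains; coinsurance €6,187 × 30% = €1,856.10. Traveler pays €2,036.10; OOP now €4,489.10. Insurer: €6,367 − €2,036.10 = €4,330.90.
#4 (€8,929): 30% coinsurance on €8,929 = €2,678.70. That would push OOP to €7,167.80, over the €5,925 cap, so traveler pays €5,925 − €4,489.10 = €1,435.90. Plan pays €8,929 − €1,435.90 = €7,493.10.

€7,493.10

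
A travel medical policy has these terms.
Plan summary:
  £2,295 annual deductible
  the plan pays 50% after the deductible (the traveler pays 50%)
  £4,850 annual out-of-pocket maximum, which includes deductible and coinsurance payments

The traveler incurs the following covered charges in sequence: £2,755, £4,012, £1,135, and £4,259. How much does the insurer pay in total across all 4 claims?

£7,311

Bill 1, £2,755: £2,295 finishes the deductible; £460 goes to coinsurance; 50% of £460 = £230. Cost to traveler: £2,525. OOP to date £2,525. Plan pays £2,755 − £2,525 = £230.
Bill 2, £4,012: deductible already satisfied, so traveler's share is 50% × £4,012 = £2,006. Cost to traveler: £2,006. OOP to date £4,531. Plan pays £4,012 − £2,006 = £2,006.
Bill 3, £1,135: deductible met; 50% of £1,135 = £567.50. That would push OOP to £5,098.50, over the £4,850 cap, so traveler pays £4,850 − £4,531 = £319. Insurer: £1,135 − £319 = £816.
Bill 4, £4,259: deductible already satisfied, so traveler's share is 50% × £4,259 = £2,129.50. That would push OOP to £6,979.50, over the £4,850 cap, so traveler pays £4,850 − £4,850 = £0. Insurer: £4,259 − £0 = £4,259.
Insurer total = bills − traveler's total = £12,161 − £4,850 = £7,311.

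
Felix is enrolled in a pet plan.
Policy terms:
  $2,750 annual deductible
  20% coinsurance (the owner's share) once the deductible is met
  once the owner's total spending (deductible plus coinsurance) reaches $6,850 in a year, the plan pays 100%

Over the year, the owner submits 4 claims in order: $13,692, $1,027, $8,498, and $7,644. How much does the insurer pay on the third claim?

$6,798.40

#1 ($13,692): $2,750 finishes the deductible; $10,942 goes to coinsurance; owner's 20% is $2,188.40. Owner owes $4,938.40 (running OOP $4,938.40). Insurer: $13,692 − $4,938.40 = $8,753.60.
#2 ($1,027): 20% coinsurance on $1,027 = $205.40. Owner owes $205.40 (running OOP $5,143.80). Insurer: $1,027 − $205.40 = $821.60.
#3 ($8,498): deductible already satisfied, so owner's share is 20% × $8,498 = $1,699.60. Owner pays $1,699.60; OOP now $6,843.40. Insurer: $8,498 − $1,699.60 = $6,798.40.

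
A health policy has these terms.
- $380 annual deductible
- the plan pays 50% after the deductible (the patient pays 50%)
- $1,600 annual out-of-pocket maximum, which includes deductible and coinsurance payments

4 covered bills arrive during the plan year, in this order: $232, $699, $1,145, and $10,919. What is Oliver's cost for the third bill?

#1 ($232): entire amount goes to the deductible. Patient owes $232 (running OOP $232).
#2 ($699): deductible takes $148, $551 remains; patient's 50% is $275.50. Patient pays $423.50; OOP now $655.50.
#3 ($1,145): 50% coinsurance on $1,145 = $572.50. Patient pays $572.50; OOP now $1,228.

$572.50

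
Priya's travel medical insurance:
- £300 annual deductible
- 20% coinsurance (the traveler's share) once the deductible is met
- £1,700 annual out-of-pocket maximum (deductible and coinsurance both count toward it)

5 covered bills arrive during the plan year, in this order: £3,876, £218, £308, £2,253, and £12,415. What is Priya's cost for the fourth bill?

£450.60

Bill 1, £3,876: £300 finishes the deductible; £3,576 goes to coinsurance; 20% of £3,576 = £715.20. Traveler pays £1,015.20; OOP now £1,015.20.
Bill 2, £218: deductible already satisfied, so traveler's share is 20% × £218 = £43.60. Cost to traveler: £43.60. OOP to date £1,058.80.
Bill 3, £308: deductible already satisfied, so traveler's share is 20% × £308 = £61.60. Traveler pays £61.60; OOP now £1,120.40.
Bill 4, £2,253: deductible already satisfied, so traveler's share is 20% × £2,253 = £450.60. Traveler owes £450.60 (running OOP £1,571).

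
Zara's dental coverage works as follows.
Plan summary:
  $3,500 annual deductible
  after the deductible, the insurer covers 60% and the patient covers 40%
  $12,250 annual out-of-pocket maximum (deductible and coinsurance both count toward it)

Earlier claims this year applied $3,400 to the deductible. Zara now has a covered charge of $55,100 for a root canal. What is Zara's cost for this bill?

$3,400 of the $3,500 deductible is already met, leaving $100.
That leaves $55,100 − $100 = $55,000 for coinsurance.
Coinsurance: $55,000 × 40% = $22,000.
So the patient owes $100 + $22,000 = $22,100 before any cap.
That would bring total out-of-pocket to $25,500, past the $12,250 cap. The patient is capped at $12,250 − $3,400 = $8,850 on this claim.

$8,850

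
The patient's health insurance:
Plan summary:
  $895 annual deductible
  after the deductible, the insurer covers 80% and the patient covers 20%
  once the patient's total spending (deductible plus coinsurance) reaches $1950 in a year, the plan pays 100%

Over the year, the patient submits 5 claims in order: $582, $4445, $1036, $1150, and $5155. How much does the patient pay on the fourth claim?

Claim 1 — $582: fully absorbed by the deductible. Patient pays $582; OOP now $582.
Claim 2 — $4445: $313 finishes the deductible; $4132 goes to coinsurance; patient's 20% is $826.40. Patient owes $1139.40 (running OOP $1721.40).
Claim 3 — $1036: deductible met; 20% of $1036 = $207.20. Patient owes $207.20 (running OOP $1928.60).
Claim 4 — $1150: deductible met; 20% of $1150 = $230. That would push OOP to $2158.60, over the $1950 cap, so patient pays $1950 − $1928.60 = $21.40.

$21.40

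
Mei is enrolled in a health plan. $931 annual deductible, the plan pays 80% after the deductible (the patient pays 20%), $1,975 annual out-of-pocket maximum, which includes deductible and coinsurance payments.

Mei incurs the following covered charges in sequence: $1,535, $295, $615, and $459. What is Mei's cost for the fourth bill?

Claim 1 ($1,535): $931 finishes the deductible; $604 goes to coinsurance; patient's 20% is $120.80. Patient pays $1,051.80; OOP now $1,051.80.
Claim 2 ($295): deductible met; 20% of $295 = $59. Patient pays $59; OOP now $1,110.80.
Claim 3 ($615): deductible already satisfied, so patient's share is 20% × $615 = $123. Patient owes $123 (running OOP $1,233.80).
Claim 4 ($459): deductible already satisfied, so patient's share is 20% × $459 = $91.80. Cost to patient: $91.80. OOP to date $1,325.60.

$91.80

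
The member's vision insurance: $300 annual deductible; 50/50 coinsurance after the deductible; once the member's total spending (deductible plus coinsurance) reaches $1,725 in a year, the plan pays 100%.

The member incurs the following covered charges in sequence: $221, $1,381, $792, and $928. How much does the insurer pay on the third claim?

$396

Claim 1 ($221): entire amount goes to the deductible. Member pays $221; OOP now $221. Plan pays $221 − $221 = $0.
Claim 2 ($1,381): $79 to deductible, leaving $1,302; member's 50% is $651. Cost to member: $730. OOP to date $951. Plan pays $1,381 − $730 = $651.
Claim 3 ($792): deductible met; 50% of $792 = $396. Member owes $396 (running OOP $1,347). Plan pays $792 − $396 = $396.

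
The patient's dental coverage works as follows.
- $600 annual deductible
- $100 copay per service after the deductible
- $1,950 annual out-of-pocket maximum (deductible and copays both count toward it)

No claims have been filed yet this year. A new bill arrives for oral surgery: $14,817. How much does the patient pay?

Nothing has been paid toward the $600 deductible, so the first $600 of this charge is applied there.
The remaining $14,217 (= $14,817 − $600) moves to the copay.
Copay on this service: $100.
So the patient owes $600 + $100 = $700 before any cap.
Total out-of-pocket so far would be $0 + $700 = $700, below the $1,950 cap — no reduction.

$700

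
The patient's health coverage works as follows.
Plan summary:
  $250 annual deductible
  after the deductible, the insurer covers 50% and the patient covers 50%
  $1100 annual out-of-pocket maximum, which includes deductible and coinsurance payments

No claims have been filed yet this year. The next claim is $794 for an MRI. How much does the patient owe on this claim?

$522

The full $250 deductible is still open; $250 of this bill applies to it.
After the $250 deductible portion, $794 − $250 = $544 is subject to coinsurance.
Coinsurance: $544 × 50% = $272.
Patient responsibility before any cap: $250 + $272 = $522.
Total out-of-pocket so far would be $0 + $522 = $522, below the $1100 cap — no reduction.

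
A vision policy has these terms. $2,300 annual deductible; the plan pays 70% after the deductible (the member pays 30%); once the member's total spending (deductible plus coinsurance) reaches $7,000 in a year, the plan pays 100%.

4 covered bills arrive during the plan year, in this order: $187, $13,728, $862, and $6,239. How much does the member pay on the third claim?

$258.60

#1 ($187): all of it applies to the deductible. Cost to member: $187. OOP to date $187.
#2 ($13,728): deductible takes $2,113, $11,615 remains; 30% of $11,615 = $3,484.50. Member owes $5,597.50 (running OOP $5,784.50).
#3 ($862): 30% coinsurance on $862 = $258.60. Member pays $258.60; OOP now $6,043.10.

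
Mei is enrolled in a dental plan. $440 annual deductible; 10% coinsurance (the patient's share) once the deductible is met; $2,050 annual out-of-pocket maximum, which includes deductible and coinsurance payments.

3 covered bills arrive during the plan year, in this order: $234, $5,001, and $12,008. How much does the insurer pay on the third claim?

Bill 1, $234: fully absorbed by the deductible. Patient owes $234 (running OOP $234). Plan pays $234 − $234 = $0.
Bill 2, $5,001: $206 finishes the deductible; $4,795 goes to coinsurance; patient's 10% is $479.50. Patient owes $685.50 (running OOP $919.50). Plan pays $5,001 − $685.50 = $4,315.50.
Bill 3, $12,008: deductible met; 10% of $12,008 = $1,200.80. That would push OOP to $2,120.30, over the $2,050 cap, so patient pays $2,050 − $919.50 = $1,130.50. Plan pays $12,008 − $1,130.50 = $10,877.50.

$10,877.50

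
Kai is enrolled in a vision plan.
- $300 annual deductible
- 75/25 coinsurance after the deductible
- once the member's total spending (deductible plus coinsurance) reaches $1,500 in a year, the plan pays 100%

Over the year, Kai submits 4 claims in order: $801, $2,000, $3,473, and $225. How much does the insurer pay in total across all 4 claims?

$4,999

Bill 1, $801: $300 to deductible, leaving $501; coinsurance $501 × 25% = $125.25. Cost to member: $425.25. OOP to date $425.25. Plan pays $801 − $425.25 = $375.75.
Bill 2, $2,000: deductible already satisfied, so member's share is 25% × $2,000 = $500. Cost to member: $500. OOP to date $925.25. Plan pays $2,000 − $500 = $1,500.
Bill 3, $3,473: deductible met; 25% of $3,473 = $868.25. OOP would hit $1,793.50 > $1,500, so the cap limits the member to $1,500 − $925.25 = $574.75. Insurer: $3,473 − $574.75 = $2,898.25.
Bill 4, $225: deductible met; 25% of $225 = $56.25. Adding that to $1,500 gives $1,556.25, past the $1,500 cap; member pays only $1,500 − $1,500 = $0. Insurer: $225 − $0 = $225.
Insurer total = bills − member's total = $6,499 − $1,500 = $4,999.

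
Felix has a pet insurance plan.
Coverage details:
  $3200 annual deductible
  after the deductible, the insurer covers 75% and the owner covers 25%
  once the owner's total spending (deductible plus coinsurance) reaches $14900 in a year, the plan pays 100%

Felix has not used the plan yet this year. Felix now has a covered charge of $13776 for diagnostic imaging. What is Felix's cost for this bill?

The full $3200 deductible is still open; $3200 of this bill applies to it.
After the $3200 deductible portion, $13776 − $3200 = $10576 is subject to coinsurance.
Coinsurance: $10576 × 25% = $2644.
Owner responsibility before any cap: $3200 + $2644 = $5844.
Year-to-date out-of-pocket becomes $0 + $5844 = $5844, still under the $14900 maximum, so no cap applies.

$5844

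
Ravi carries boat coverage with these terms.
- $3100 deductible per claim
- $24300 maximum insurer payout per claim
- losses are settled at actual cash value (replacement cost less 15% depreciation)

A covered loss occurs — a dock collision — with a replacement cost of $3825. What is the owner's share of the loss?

$3673.75

Actual cash value after 15% depreciation: $3825 × 85% = $3251.25.
After the deductible, $3251.25 − $3100 = $151.25 remains.
That's under the $24300 cap, so the insurer reimburses the full $151.25.
The owner bears the rest of the original loss: $3825 − $151.25 = $3673.75.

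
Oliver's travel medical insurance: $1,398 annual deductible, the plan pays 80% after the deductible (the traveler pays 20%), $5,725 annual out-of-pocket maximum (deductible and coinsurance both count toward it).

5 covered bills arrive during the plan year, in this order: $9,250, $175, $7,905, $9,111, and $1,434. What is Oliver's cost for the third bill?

$1,581

Bill 1, $9,250: $1,398 finishes the deductible; $7,852 goes to coinsurance; 20% of $7,852 = $1,570.40. Traveler pays $2,968.40; OOP now $2,968.40.
Bill 2, $175: deductible met; 20% of $175 = $35. Traveler pays $35; OOP now $3,003.40.
Bill 3, $7,905: 20% coinsurance on $7,905 = $1,581. Traveler owes $1,581 (running OOP $4,584.40).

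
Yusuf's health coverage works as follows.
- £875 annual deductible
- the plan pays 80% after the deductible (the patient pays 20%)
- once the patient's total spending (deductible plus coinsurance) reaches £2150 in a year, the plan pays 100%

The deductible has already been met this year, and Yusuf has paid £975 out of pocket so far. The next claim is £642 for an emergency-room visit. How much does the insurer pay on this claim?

With the deductible met, the entire £642 is subject to coinsurance.
20% of £642 = £128.40 falls to the patient.
Year-to-date out-of-pocket becomes £975 + £128.40 = £1103.40, still under the £2150 maximum, so no cap applies.
Insurer pays the balance: £642 − £128.40 = £513.60.

£513.60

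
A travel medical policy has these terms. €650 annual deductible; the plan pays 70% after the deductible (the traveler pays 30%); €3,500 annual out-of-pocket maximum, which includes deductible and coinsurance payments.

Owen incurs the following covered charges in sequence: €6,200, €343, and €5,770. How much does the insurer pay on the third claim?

€4,687.90

Claim 1 (€6,200): €650 to deductible, leaving €5,550; coinsurance €5,550 × 30% = €1,665. Traveler owes €2,315 (running OOP €2,315). Plan pays €6,200 − €2,315 = €3,885.
Claim 2 (€343): deductible met; 30% of €343 = €102.90. Traveler pays €102.90; OOP now €2,417.90. Insurer: €343 − €102.90 = €240.10.
Claim 3 (€5,770): deductible already satisfied, so traveler's share is 30% × €5,770 = €1,731. That would push OOP to €4,148.90, over the €3,500 cap, so traveler pays €3,500 − €2,417.90 = €1,082.10. Plan pays €5,770 − €1,082.10 = €4,687.90.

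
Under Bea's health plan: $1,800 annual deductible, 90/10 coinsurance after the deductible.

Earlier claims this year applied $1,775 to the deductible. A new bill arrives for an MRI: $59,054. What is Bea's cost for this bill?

$5,927.90

$1,775 of the $1,800 deductible is already met, leaving $25.
That leaves $59,054 − $25 = $59,029 for coinsurance.
Patient's 10% share of $59,029 is $5,902.90.
That puts the patient's cost at $25 + $5,902.90 = $5,927.90.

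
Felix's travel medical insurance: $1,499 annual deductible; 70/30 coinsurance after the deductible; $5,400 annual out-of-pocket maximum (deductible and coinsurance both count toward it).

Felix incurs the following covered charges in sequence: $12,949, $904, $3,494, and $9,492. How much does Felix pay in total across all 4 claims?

Bill 1, $12,949: $1,499 to deductible, leaving $11,450; 30% of $11,450 = $3,435. Cost to traveler: $4,934. OOP to date $4,934.
Bill 2, $904: deductible already satisfied, so traveler's share is 30% × $904 = $271.20. Cost to traveler: $271.20. OOP to date $5,205.20.
Bill 3, $3,494: deductible already satisfied, so traveler's share is 30% × $3,494 = $1,048.20. That would push OOP to $6,253.40, over the $5,400 cap, so traveler pays $5,400 − $5,205.20 = $194.80.
Bill 4, $9,492: deductible already satisfied, so traveler's share is 30% × $9,492 = $2,847.60. OOP would hit $8,247.60 > $5,400, so the cap limits the traveler to $5,400 − $5,400 = $0.
Total paid by the traveler: $4,934 + $271.20 + $194.80 + $0 = $5,400.

$5,400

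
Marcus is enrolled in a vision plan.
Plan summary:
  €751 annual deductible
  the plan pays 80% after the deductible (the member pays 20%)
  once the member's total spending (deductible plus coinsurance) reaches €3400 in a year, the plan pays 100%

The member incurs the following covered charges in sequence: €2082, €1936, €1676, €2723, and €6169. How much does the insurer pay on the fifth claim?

Claim 1 — €2082: €751 finishes the deductible; €1331 goes to coinsurance; coinsurance €1331 × 20% = €266.20. Member pays €1017.20; OOP now €1017.20. Plan pays €2082 − €1017.20 = €1064.80.
Claim 2 — €1936: 20% coinsurance on €1936 = €387.20. Cost to member: €387.20. OOP to date €1404.40. Insurer: €1936 − €387.20 = €1548.80.
Claim 3 — €1676: deductible met; 20% of €1676 = €335.20. Member owes €335.20 (running OOP €1739.60). Insurer: €1676 − €335.20 = €1340.80.
Claim 4 — €2723: 20% coinsurance on €2723 = €544.60. Member pays €544.60; OOP now €2284.20. Plan pays €2723 − €544.60 = €2178.40.
Claim 5 — €6169: deductible met; 20% of €6169 = €1233.80. Adding that to €2284.20 gives €3518, past the €3400 cap; member pays only €3400 − €2284.20 = €1115.80. Insurer: €6169 − €1115.80 = €5053.20.

€5053.20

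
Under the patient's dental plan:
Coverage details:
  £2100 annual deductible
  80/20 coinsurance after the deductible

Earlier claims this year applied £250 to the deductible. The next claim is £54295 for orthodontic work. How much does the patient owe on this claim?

£12339

£250 of the £2100 deductible is already met, leaving £1850.
That leaves £54295 − £1850 = £52445 for coinsurance.
Patient's 20% share of £52445 is £10489.
So the patient owes £1850 + £10489 = £12339.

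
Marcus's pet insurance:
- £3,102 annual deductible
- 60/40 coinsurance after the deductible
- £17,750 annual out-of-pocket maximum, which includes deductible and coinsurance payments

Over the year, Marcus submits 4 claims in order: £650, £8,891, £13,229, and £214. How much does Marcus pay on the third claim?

Bill 1, £650: fully absorbed by the deductible. Cost to owner: £650. OOP to date £650.
Bill 2, £8,891: £2,452 finishes the deductible; £6,439 goes to coinsurance; 40% of £6,439 = £2,575.60. Owner pays £5,027.60; OOP now £5,677.60.
Bill 3, £13,229: 40% coinsurance on £13,229 = £5,291.60. Owner owes £5,291.60 (running OOP £10,969.20).

£5,291.60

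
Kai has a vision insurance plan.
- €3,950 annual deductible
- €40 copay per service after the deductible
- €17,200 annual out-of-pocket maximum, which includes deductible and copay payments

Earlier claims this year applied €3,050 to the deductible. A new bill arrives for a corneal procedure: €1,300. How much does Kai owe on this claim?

€940

€3,050 of the €3,950 deductible is already met, leaving €900.
The remaining €400 (= €1,300 − €900) moves to the copay.
Copay on this service: €40.
That puts the member's cost at €900 + €40 = €940 before any cap.
Total out-of-pocket so far would be €3,050 + €940 = €3,990, below the €17,200 cap — no reduction.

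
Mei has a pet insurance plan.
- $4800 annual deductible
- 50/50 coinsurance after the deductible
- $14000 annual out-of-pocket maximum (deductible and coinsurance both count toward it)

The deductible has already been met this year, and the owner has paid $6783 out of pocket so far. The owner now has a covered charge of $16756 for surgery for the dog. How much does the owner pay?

With the deductible met, the entire $16756 is subject to coinsurance.
Coinsurance: $16756 × 50% = $8378.
Adding $8378 to the $6783 already spent would give $15161, which exceeds the $14000 cap; the owner pays just $14000 − $6783 = $7217.

$7217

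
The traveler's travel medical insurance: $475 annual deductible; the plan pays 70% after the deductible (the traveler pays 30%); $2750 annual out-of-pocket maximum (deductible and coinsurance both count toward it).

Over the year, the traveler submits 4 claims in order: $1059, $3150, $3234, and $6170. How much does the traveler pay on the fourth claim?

$184.60

Bill 1, $1059: deductible takes $475, $584 remains; traveler's 30% is $175.20. Traveler owes $650.20 (running OOP $650.20).
Bill 2, $3150: 30% coinsurance on $3150 = $945. Cost to traveler: $945. OOP to date $1595.20.
Bill 3, $3234: deductible already satisfied, so traveler's share is 30% × $3234 = $970.20. Traveler pays $970.20; OOP now $2565.40.
Bill 4, $6170: deductible already satisfied, so traveler's share is 30% × $6170 = $1851. That would push OOP to $4416.40, over the $2750 cap, so traveler pays $2750 − $2565.40 = $184.60.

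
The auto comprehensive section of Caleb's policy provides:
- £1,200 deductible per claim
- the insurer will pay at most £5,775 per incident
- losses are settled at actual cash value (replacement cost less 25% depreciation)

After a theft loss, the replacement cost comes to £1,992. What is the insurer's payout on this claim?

£294

At 25% depreciation, ACV = £1,992 − £498 = £1,494.
Subtract the deductible: £1,494 − £1,200 = £294.
£294 is within the £5,775 limit, so the insurer pays £294.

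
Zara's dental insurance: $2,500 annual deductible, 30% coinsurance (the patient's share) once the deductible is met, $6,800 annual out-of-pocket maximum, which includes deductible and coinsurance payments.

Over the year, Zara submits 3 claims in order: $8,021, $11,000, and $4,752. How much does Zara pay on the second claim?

Bill 1, $8,021: $2,500 finishes the deductible; $5,521 goes to coinsurance; 30% of $5,521 = $1,656.30. Cost to patient: $4,156.30. OOP to date $4,156.30.
Bill 2, $11,000: deductible met; 30% of $11,000 = $3,300. OOP would hit $7,456.30 > $6,800, so the cap limits the patient to $6,800 − $4,156.30 = $2,643.70.

$2,643.70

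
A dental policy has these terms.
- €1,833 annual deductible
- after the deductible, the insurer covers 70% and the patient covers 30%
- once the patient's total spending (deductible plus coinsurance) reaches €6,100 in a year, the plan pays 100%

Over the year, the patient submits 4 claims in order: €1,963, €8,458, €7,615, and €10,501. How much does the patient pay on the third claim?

#1 (€1,963): deductible takes €1,833, €130 remains; patient's 30% is €39. Patient owes €1,872 (running OOP €1,872).
#2 (€8,458): deductible met; 30% of €8,458 = €2,537.40. Patient owes €2,537.40 (running OOP €4,409.40).
#3 (€7,615): deductible met; 30% of €7,615 = €2,284.50. OOP would hit €6,693.90 > €6,100, so the cap limits the patient to €6,100 − €4,409.40 = €1,690.60.

€1,690.60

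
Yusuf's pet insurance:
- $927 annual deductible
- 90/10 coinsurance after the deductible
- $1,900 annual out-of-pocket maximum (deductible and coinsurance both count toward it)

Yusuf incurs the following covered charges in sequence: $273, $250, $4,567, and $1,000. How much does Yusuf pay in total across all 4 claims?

$1,443.30

Claim 1 ($273): fully absorbed by the deductible. Owner owes $273 (running OOP $273).
Claim 2 ($250): entire amount goes to the deductible. Cost to owner: $250. OOP to date $523.
Claim 3 ($4,567): $404 finishes the deductible; $4,163 goes to coinsurance; owner's 10% is $416.30. Owner pays $820.30; OOP now $1,343.30.
Claim 4 ($1,000): 10% coinsurance on $1,000 = $100. Cost to owner: $100. OOP to date $1,443.30.
Total paid by the owner: $273 + $250 + $820.30 + $100 = $1,443.30.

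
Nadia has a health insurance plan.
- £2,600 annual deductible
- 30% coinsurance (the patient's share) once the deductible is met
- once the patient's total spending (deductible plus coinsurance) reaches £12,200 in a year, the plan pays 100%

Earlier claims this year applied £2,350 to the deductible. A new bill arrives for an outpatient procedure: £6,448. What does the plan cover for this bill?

£2,350 of the £2,600 deductible is already met, leaving £250.
That leaves £6,448 − £250 = £6,198 for coinsurance.
Patient's 30% share of £6,198 is £1,859.40.
That puts the patient's cost at £250 + £1,859.40 = £2,109.40 before any cap.
Cumulative spending £2,350 + £2,109.40 = £4,459.40 stays under the £12,200 maximum.
Insurer pays the balance: £6,448 − £2,109.40 = £4,338.60.

£4,338.60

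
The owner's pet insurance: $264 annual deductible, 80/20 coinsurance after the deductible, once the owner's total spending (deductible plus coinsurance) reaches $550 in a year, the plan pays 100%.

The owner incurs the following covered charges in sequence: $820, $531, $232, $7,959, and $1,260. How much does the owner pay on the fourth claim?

Claim 1 ($820): $264 finishes the deductible; $556 goes to coinsurance; 20% of $556 = $111.20. Cost to owner: $375.20. OOP to date $375.20.
Claim 2 ($531): deductible already satisfied, so owner's share is 20% × $531 = $106.20. Owner pays $106.20; OOP now $481.40.
Claim 3 ($232): deductible already satisfied, so owner's share is 20% × $232 = $46.40. Owner owes $46.40 (running OOP $527.80).
Claim 4 ($7,959): deductible met; 20% of $7,959 = $1,591.80. That would push OOP to $2,119.60, over the $550 cap, so owner pays $550 − $527.80 = $22.20.

$22.20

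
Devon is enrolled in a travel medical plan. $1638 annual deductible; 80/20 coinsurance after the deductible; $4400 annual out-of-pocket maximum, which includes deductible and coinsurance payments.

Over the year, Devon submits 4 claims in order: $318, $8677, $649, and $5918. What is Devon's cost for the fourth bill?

#1 ($318): fully absorbed by the deductible. Traveler owes $318 (running OOP $318).
#2 ($8677): $1320 to deductible, leaving $7357; traveler's 20% is $1471.40. Traveler owes $2791.40 (running OOP $3109.40).
#3 ($649): 20% coinsurance on $649 = $129.80. Cost to traveler: $129.80. OOP to date $3239.20.
#4 ($5918): deductible already satisfied, so traveler's share is 20% × $5918 = $1183.60. That would push OOP to $4422.80, over the $4400 cap, so traveler pays $4400 − $3239.20 = $1160.80.

$1160.80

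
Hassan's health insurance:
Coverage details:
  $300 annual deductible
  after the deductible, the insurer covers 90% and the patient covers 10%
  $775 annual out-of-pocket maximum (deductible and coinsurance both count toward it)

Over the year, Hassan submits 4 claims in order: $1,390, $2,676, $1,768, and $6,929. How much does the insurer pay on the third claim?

$1,669.60

Claim 1 — $1,390: deductible takes $300, $1,090 remains; patient's 10% is $109. Patient pays $409; OOP now $409. Insurer: $1,390 − $409 = $981.
Claim 2 — $2,676: deductible met; 10% of $2,676 = $267.60. Patient pays $267.60; OOP now $676.60. Insurer: $2,676 − $267.60 = $2,408.40.
Claim 3 — $1,768: deductible met; 10% of $1,768 = $176.80. That would push OOP to $853.40, over the $775 cap, so patient pays $775 − $676.60 = $98.40. Plan pays $1,768 − $98.40 = $1,669.60.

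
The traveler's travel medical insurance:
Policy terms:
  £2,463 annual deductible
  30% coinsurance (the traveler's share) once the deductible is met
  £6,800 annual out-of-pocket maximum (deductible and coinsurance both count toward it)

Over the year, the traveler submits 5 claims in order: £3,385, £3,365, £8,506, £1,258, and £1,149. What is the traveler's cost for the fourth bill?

£377.40

Claim 1 — £3,385: deductible takes £2,463, £922 remains; coinsurance £922 × 30% = £276.60. Traveler pays £2,739.60; OOP now £2,739.60.
Claim 2 — £3,365: deductible already satisfied, so traveler's share is 30% × £3,365 = £1,009.50. Traveler pays £1,009.50; OOP now £3,749.10.
Claim 3 — £8,506: 30% coinsurance on £8,506 = £2,551.80. Traveler pays £2,551.80; OOP now £6,300.90.
Claim 4 — £1,258: 30% coinsurance on £1,258 = £377.40. Cost to traveler: £377.40. OOP to date £6,678.30.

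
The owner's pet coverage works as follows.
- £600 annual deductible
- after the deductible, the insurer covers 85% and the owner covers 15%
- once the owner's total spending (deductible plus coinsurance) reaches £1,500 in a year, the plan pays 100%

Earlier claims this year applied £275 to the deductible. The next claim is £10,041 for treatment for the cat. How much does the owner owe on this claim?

£1,225

Remaining deductible: £600 − £275 = £325.
That leaves £10,041 − £325 = £9,716 for coinsurance.
Owner's 15% share of £9,716 is £1,457.40.
Owner responsibility before any cap: £325 + £1,457.40 = £1,782.40.
That would bring total out-of-pocket to £2,057.40, past the £1,500 cap. The owner is capped at £1,500 − £275 = £1,225 on this claim.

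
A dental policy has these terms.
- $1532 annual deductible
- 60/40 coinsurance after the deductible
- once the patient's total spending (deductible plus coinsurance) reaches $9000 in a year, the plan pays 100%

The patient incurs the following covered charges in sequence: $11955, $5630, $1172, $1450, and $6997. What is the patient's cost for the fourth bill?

$578

Claim 1 — $11955: $1532 to deductible, leaving $10423; coinsurance $10423 × 40% = $4169.20. Patient owes $5701.20 (running OOP $5701.20).
Claim 2 — $5630: deductible already satisfied, so patient's share is 40% × $5630 = $2252. Cost to patient: $2252. OOP to date $7953.20.
Claim 3 — $1172: deductible met; 40% of $1172 = $468.80. Cost to patient: $468.80. OOP to date $8422.
Claim 4 — $1450: 40% coinsurance on $1450 = $580. Adding that to $8422 gives $9002, past the $9000 cap; patient pays only $9000 − $8422 = $578.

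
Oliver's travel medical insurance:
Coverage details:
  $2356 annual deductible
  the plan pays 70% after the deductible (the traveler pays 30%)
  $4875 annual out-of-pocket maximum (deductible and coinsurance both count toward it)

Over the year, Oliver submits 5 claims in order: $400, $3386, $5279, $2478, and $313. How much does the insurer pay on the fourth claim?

$1971.70

#1 ($400): all of it applies to the deductible. Traveler owes $400 (running OOP $400). Insurer: $400 − $400 = $0.
#2 ($3386): $1956 to deductible, leaving $1430; traveler's 30% is $429. Cost to traveler: $2385. OOP to date $2785. Insurer: $3386 − $2385 = $1001.
#3 ($5279): deductible already satisfied, so traveler's share is 30% × $5279 = $1583.70. Traveler pays $1583.70; OOP now $4368.70. Plan pays $5279 − $1583.70 = $3695.30.
#4 ($2478): deductible already satisfied, so traveler's share is 30% × $2478 = $743.40. OOP would hit $5112.10 > $4875, so the cap limits the traveler to $4875 − $4368.70 = $506.30. Insurer: $2478 − $506.30 = $1971.70.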